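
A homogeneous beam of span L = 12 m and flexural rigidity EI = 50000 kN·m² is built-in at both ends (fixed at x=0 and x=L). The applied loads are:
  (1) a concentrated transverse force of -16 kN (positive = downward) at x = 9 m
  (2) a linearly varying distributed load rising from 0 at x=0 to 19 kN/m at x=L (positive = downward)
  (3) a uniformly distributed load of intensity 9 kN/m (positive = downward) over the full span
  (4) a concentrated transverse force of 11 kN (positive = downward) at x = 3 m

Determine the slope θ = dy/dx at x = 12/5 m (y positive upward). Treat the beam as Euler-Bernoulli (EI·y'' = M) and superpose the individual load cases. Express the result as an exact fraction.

Load 1 — point force P=-16 kN at a=9 m (b=L-a=3):
  θ_1 = -Pb²x(2aL-(3a+b)x)/(2L³EI)  [x≤a] = -(-16)·3²·(12/5)·(2·9·12-(3·9+3)·(12/5))/(2·12³·50000) = 9/31250 rad
Load 2 — triangular load w₀=19 kN/m (0→w₀ over full span):
  θ_2 = -w₀(2x(L-x)(L-2x)(x+2L)+x²(L-x)²)/(120LEI) = -19·(2·(12/5)·(12-(12/5))·(12-2·(12/5))·((12/5)+2·12)+(12/5)²·(12-(12/5))²)/(120·12·50000) = -4788/1953125 rad
Load 3 — uniform load w=9 kN/m over full span:
  θ_3 = -wx(L-x)(L-2x)/(12EI) = -9·(12/5)·(12-(12/5))·(12-2·(12/5))/(12·50000) = -972/390625 rad
Load 4 — point force P=11 kN at a=3 m (b=L-a=9):
  θ_4 = -Pb²x(2aL-(3a+b)x)/(2L³EI)  [x≤a] = -11·9²·(12/5)·(2·3·12-(3·3+9)·(12/5))/(2·12³·50000) = -891/2500000 rad
Superposition: θ = Σ θ_i = -313011/62500000 rad ≈ -0.005008 rad

θ(12/5) = -313011/62500000 rad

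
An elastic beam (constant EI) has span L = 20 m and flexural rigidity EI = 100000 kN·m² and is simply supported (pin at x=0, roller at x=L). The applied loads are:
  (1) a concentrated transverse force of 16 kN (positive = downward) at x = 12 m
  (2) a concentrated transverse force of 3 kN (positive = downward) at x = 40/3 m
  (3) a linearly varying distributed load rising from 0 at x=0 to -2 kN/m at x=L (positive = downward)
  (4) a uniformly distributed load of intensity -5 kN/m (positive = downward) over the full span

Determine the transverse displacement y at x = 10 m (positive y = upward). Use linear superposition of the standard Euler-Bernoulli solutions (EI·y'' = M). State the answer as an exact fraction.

y(10) = 16127/168750 m

Load 1 — point force P=16 kN at a=12 m (b=L-a=8):
  y_1 = -Pbx(L²-b²-x²)/(6LEI)  [x≤a] = -16·8·10·(20²-8²-10²)/(6·20·100000) = -236/9375 m
Load 2 — point force P=3 kN at a=40/3 m (b=L-a=20/3):
  y_2 = -Pbx(L²-b²-x²)/(6LEI)  [x≤a] = -3·(20/3)·10·(20²-(20/3)²-10²)/(6·20·100000) = -23/5400 m
Load 3 — triangular load w₀=-2 kN/m (0→w₀ over full span):
  y_3 = -w₀x(7L⁴-10L²x²+3x⁴)/(360LEI) = -(-2)·10·(7·20⁴-10·20²·10²+3·10⁴)/(360·20·100000) = 1/48 m
Load 4 — uniform load w=-5 kN/m over full span:
  y_4 = -wx(L³-2Lx²+x³)/(24EI) = -(-5)·10·(20³-2·20·10²+10³)/(24·100000) = 5/48 m
Superposition: y = Σ y_i = 16127/168750 m ≈ 0.095567 m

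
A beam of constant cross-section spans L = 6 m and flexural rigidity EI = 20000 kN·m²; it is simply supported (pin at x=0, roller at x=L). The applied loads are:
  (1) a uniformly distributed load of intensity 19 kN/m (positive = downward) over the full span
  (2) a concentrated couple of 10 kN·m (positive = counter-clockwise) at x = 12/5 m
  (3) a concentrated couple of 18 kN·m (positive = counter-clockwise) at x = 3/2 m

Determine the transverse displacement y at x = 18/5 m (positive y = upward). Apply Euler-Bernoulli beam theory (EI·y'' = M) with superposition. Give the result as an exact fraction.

Load 1 — uniform load w=19 kN/m over full span:
  y_1 = -wx(L³-2Lx²+x³)/(24EI) = -19·(18/5)·(6³-2·6·(18/5)²+(18/5)³)/(24·20000) = -47709/3125000 m
Load 2 — applied couple M₀=10 kN·m at a=12/5 m (b=L-a=18/5):
  y_2 = (M₀x³/(6L)-M₀(x-a)²/2+C₁x)/EI  [x>a] with C₁=M₀(3b²-L²)/(6L)=4/5 = (10·(18/5)³/(6·6)-10·((18/5)-(12/5))²/2+(4/5)·(18/5))/20000 = 27/62500 m
Load 3 — applied couple M₀=18 kN·m at a=3/2 m (b=L-a=9/2):
  y_3 = (M₀x³/(6L)-M₀(x-a)²/2+C₁x)/EI  [x>a] with C₁=M₀(3b²-L²)/(6L)=99/8 = (18·(18/5)³/(6·6)-18·((18/5)-(3/2))²/2+(99/8)·(18/5))/20000 = 7047/5000000 m
Superposition: y = Σ y_i = -335637/25000000 m ≈ -0.013425 m

y(18/5) = -335637/25000000 m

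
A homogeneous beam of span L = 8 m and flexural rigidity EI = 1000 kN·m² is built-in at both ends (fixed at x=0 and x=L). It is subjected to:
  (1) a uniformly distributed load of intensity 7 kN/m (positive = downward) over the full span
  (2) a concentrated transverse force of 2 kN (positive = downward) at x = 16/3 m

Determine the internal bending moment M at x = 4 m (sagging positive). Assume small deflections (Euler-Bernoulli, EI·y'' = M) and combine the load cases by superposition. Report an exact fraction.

Load 1 — uniform load w=7 kN/m over full span:
  M_1 = wLx/2 - wL²/12 - wx²/2 = 7·8·4/2 - 7·8²/12 - 7·4²/2 = 56/3 kN·m
Load 2 — point force P=2 kN at a=16/3 m (b=L-a=8/3):
  M_2 = Pb²(3a+b)x/L³ - Pab²/L²  [x≤a] = 2·(8/3)²·(3·(16/3)+(8/3))·4/8³ - 2·(16/3)·(8/3)²/8² = 8/9 kN·m
Superposition: M = Σ M_i = 176/9 kN·m ≈ 19.555556 kN·m

M(4) = 176/9 kN·m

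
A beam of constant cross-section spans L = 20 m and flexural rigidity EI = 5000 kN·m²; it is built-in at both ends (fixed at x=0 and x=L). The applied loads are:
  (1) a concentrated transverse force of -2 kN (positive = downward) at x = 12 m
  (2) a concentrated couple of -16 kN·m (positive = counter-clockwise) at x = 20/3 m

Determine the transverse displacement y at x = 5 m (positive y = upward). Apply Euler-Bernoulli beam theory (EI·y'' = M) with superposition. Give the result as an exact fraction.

y(5) = 1/450 m

Load 1 — point force P=-2 kN at a=12 m (b=L-a=8):
  y_1 = -Pb²x²(3aL-(3a+b)x)/(6L³EI)  [x≤a] = -(-2)·8²·5²·(3·12·20-(3·12+8)·5)/(6·20³·5000) = 1/150 m
Load 2 — applied couple M₀=-16 kN·m at a=20/3 m (b=L-a=40/3):
  y_2 = (R_Ax³/6 - M_Ax²/2)/EI  [x≤a] with R_A=-16/15, M_A=0 = ((-16/15)·5³/6 - 0·5²/2)/5000 = -1/225 m
Superposition: y = Σ y_i = 1/450 m ≈ 0.002222 m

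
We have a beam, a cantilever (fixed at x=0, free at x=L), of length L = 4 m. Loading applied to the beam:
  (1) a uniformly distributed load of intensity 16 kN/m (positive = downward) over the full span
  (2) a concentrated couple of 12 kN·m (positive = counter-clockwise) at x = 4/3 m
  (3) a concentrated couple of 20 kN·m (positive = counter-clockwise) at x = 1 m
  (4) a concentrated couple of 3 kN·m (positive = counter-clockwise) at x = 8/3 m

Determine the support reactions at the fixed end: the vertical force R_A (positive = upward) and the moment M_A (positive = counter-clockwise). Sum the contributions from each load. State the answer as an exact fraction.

Load 1 — uniform load w=16 kN/m over full span:
  R_A = wL = 16·4 = 64 kN
  M_A = wL²/2 = 16·4²/2 = 128 kN·m
Load 2 — applied couple M₀=12 kN·m at a=4/3 m (b=L-a=8/3):
  R_A = 0 kN
  M_A = -M₀ = -12 kN·m
Load 3 — applied couple M₀=20 kN·m at a=1 m (b=L-a=3):
  R_A = 0 kN
  M_A = -M₀ = -20 kN·m
Load 4 — applied couple M₀=3 kN·m at a=8/3 m (b=L-a=4/3):
  R_A = 0 kN
  M_A = -M₀ = -3 kN·m
Superposition: R_A = 64 kN, M_A = 93 kN·m

R_A = 64 kN, M_A = 93 kN·m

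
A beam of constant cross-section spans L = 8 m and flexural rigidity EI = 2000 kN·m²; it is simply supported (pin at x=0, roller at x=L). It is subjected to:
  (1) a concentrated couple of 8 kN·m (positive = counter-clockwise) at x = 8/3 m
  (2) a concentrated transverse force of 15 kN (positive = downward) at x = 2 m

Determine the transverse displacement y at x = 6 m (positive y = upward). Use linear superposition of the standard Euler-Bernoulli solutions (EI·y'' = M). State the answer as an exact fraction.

y(6) = -257/9000 m

Load 1 — applied couple M₀=8 kN·m at a=8/3 m (b=L-a=16/3):
  y_1 = (M₀x³/(6L)-M₀(x-a)²/2+C₁x)/EI  [x>a] with C₁=M₀(3b²-L²)/(6L)=32/9 = (8·6³/(6·8)-8·(6-(8/3))²/2+(32/9)·6)/2000 = 29/4500 m
Load 2 — point force P=15 kN at a=2 m (b=L-a=6):
  y_2 = -Pa(L-x)(2Lx-a²-x²)/(6LEI)  [x>a] = -15·2·(8-6)·(2·8·6-2²-6²)/(6·8·2000) = -7/200 m
Superposition: y = Σ y_i = -257/9000 m ≈ -0.028556 m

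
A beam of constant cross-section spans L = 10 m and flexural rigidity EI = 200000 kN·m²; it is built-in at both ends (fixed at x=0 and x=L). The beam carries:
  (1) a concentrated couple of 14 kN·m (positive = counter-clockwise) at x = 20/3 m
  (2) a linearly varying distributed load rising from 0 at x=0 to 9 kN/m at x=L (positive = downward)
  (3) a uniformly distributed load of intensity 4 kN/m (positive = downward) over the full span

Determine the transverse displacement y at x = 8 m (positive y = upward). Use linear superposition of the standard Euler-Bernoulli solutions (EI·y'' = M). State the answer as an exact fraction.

y(8) = -1391/2812500 m

Load 1 — applied couple M₀=14 kN·m at a=20/3 m (b=L-a=10/3):
  y_1 = (R_Ax³/6 - M_Ax²/2 - M₀(x-a)²/2)/EI  [x>a] with R_A=28/15, M_A=14/3 = ((28/15)·8³/6 - (14/3)·8²/2 - 14·(8-(20/3))²/2)/200000 = -7/562500 m
Load 2 — triangular load w₀=9 kN/m (0→w₀ over full span):
  y_2 = -w₀x²(L-x)²(x+2L)/(120LEI) = -9·8²·(10-8)²·(8+2·10)/(120·10·200000) = -21/78125 m
Load 3 — uniform load w=4 kN/m over full span:
  y_3 = -wx²(L-x)²/(24EI) = -4·8²·(10-8)²/(24·200000) = -2/9375 m
Superposition: y = Σ y_i = -1391/2812500 m ≈ -0.000495 m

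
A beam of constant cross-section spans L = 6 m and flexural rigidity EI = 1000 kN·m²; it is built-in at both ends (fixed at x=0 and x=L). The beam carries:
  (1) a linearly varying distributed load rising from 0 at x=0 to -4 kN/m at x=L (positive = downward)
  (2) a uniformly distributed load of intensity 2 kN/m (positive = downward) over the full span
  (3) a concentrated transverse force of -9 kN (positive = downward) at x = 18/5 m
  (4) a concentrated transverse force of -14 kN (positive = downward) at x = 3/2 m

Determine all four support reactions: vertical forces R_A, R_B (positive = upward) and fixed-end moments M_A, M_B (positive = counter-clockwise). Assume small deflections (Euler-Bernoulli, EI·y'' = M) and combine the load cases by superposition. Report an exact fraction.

Load 1 — triangular load w₀=-4 kN/m (0→w₀ over full span):
  R_A = 3w₀L/20 = 3·(-4)·6/20 = -18/5 kN
  M_A = w₀L²/30 = (-4)·6²/30 = -24/5 kN·m
  R_B = 7w₀L/20 = 7·(-4)·6/20 = -42/5 kN
  M_B = -w₀L²/20 = -(-4)·6²/20 = 36/5 kN·m
Load 2 — uniform load w=2 kN/m over full span:
  R_A = wL/2 = 2·6/2 = 6 kN
  M_A = wL²/12 = 2·6²/12 = 6 kN·m
  R_B = wL/2 = 2·6/2 = 6 kN
  M_B = -wL²/12 = -2·6²/12 = -6 kN·m
Load 3 — point force P=-9 kN at a=18/5 m (b=L-a=12/5):
  R_A = Pb²(3a+b)/L³ = (-9)·(12/5)²·(3·(18/5)+(12/5))/6³ = -396/125 kN
  M_A = Pab²/L² = (-9)·(18/5)·(12/5)²/6² = -648/125 kN·m
  R_B = Pa²(a+3b)/L³ = (-9)·(18/5)²·((18/5)+3·(12/5))/6³ = -729/125 kN
  M_B = -Pa²b/L² = -(-9)·(18/5)²·(12/5)/6² = 972/125 kN·m
Load 4 — point force P=-14 kN at a=3/2 m (b=L-a=9/2):
  R_A = Pb²(3a+b)/L³ = (-14)·(9/2)²·(3·(3/2)+(9/2))/6³ = -189/16 kN
  M_A = Pab²/L² = (-14)·(3/2)·(9/2)²/6² = -189/16 kN·m
  R_B = Pa²(a+3b)/L³ = (-14)·(3/2)²·((3/2)+3·(9/2))/6³ = -35/16 kN
  M_B = -Pa²b/L² = -(-14)·(3/2)²·(9/2)/6² = 63/16 kN·m
Superposition: R_A = -25161/2000 kN, M_A = -31593/2000 kN·m, R_B = -20839/2000 kN, M_B = 25827/2000 kN·m

R_A = -25161/2000 kN, M_A = -31593/2000 kN·m, R_B = -20839/2000 kN, M_B = 25827/2000 kN·m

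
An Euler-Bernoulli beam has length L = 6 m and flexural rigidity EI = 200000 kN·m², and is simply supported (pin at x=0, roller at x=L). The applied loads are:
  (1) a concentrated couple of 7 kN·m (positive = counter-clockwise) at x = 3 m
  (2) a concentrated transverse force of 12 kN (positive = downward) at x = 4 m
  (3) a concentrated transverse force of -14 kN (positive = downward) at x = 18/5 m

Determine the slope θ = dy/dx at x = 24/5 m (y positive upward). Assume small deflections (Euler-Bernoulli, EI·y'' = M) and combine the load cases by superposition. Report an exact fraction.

Load 1 — applied couple M₀=7 kN·m at a=3 m (b=L-a=3):
  θ_1 = (M₀x²/(2L)-M₀(x-a)+C₁)/EI  [x>a] with C₁=M₀(3b²-L²)/(6L)=-7/4 = (7·(24/5)²/(2·6)-7·((24/5)-3)+(-7/4))/200000 = -91/20000000 rad
Load 2 — point force P=12 kN at a=4 m (b=L-a=2):
  θ_2 = -Pa(2L²-6Lx+3x²+a²)/(6LEI)  [x>a] = -12·4·(2·6²-6·6·(24/5)+3·(24/5)²+4²)/(6·6·200000) = 49/468750 rad
Load 3 — point force P=-14 kN at a=18/5 m (b=L-a=12/5):
  θ_3 = -Pa(2L²-6Lx+3x²+a²)/(6LEI)  [x>a] = -(-14)·(18/5)·(2·6²-6·6·(24/5)+3·(24/5)²+(18/5)²)/(6·6·200000) = -819/6250000 rad
Superposition: θ = Σ θ_i = -9317/300000000 rad ≈ -0.000031 rad

θ(24/5) = -9317/300000000 rad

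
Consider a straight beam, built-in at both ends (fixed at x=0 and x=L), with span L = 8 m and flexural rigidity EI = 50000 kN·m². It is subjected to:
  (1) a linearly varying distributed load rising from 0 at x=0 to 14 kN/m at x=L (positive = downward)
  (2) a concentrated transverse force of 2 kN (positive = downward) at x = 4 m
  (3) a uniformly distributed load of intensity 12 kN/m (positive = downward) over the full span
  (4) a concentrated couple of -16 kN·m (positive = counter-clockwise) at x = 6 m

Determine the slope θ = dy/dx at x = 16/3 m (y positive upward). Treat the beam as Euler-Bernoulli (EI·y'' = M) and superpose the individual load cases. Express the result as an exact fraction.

θ(16/3) = 4178/3796875 rad

Load 1 — triangular load w₀=14 kN/m (0→w₀ over full span):
  θ_1 = -w₀(2x(L-x)(L-2x)(x+2L)+x²(L-x)²)/(120LEI) = -14·(2·(16/3)·(8-(16/3))·(8-2·(16/3))·((16/3)+2·8)+(16/3)²·(8-(16/3))²)/(120·8·50000) = 1568/3796875 rad
Load 2 — point force P=2 kN at a=4 m (b=L-a=4):
  θ_2 = Pa²(L-x)(2bL-(3b+a)(L-x))/(2L³EI)  [x>a] = 2·4²·(8-(16/3))·(2·4·8-(3·4+4)·(8-(16/3)))/(2·8³·50000) = 1/28125 rad
Load 3 — uniform load w=12 kN/m over full span:
  θ_3 = -wx(L-x)(L-2x)/(12EI) = -12·(16/3)·(8-(16/3))·(8-2·(16/3))/(12·50000) = 64/84375 rad
Load 4 — applied couple M₀=-16 kN·m at a=6 m (b=L-a=2):
  θ_4 = (R_Ax²/2 - M_Ax)/EI  [x≤a] with R_A=-9/4, M_A=-5 = ((-9/4)·(16/3)²/2 - (-5)·(16/3))/50000 = -1/9375 rad
Superposition: θ = Σ θ_i = 4178/3796875 rad ≈ 0.001100 rad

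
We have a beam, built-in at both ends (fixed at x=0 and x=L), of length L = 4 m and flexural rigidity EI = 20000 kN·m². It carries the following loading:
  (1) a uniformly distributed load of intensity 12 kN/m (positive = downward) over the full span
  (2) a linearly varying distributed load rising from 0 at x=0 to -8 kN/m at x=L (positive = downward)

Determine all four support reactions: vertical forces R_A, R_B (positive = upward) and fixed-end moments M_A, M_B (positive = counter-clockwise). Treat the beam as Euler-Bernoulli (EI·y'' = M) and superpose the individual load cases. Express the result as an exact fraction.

Load 1 — uniform load w=12 kN/m over full span:
  R_A = wL/2 = 12·4/2 = 24 kN
  M_A = wL²/12 = 12·4²/12 = 16 kN·m
  R_B = wL/2 = 12·4/2 = 24 kN
  M_B = -wL²/12 = -12·4²/12 = -16 kN·m
Load 2 — triangular load w₀=-8 kN/m (0→w₀ over full span):
  R_A = 3w₀L/20 = 3·(-8)·4/20 = -24/5 kN
  M_A = w₀L²/30 = (-8)·4²/30 = -64/15 kN·m
  R_B = 7w₀L/20 = 7·(-8)·4/20 = -56/5 kN
  M_B = -w₀L²/20 = -(-8)·4²/20 = 32/5 kN·m
Superposition: R_A = 96/5 kN, M_A = 176/15 kN·m, R_B = 64/5 kN, M_B = -48/5 kN·m

R_A = 96/5 kN, M_A = 176/15 kN·m, R_B = 64/5 kN, M_B = -48/5 kN·m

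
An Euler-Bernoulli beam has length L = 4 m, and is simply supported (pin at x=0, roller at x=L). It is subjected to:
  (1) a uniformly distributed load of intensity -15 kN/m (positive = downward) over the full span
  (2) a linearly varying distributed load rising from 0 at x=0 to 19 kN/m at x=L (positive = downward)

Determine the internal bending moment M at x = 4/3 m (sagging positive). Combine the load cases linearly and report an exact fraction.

Load 1 — uniform load w=-15 kN/m over full span:
  M_1 = wx(L-x)/2 = (-15)·(4/3)·(4-(4/3))/2 = -80/3 kN·m
Load 2 — triangular load w₀=19 kN/m (0→w₀ over full span):
  M_2 = w₀Lx/6 - w₀x³/(6L) = 19·4·(4/3)/6 - 19·(4/3)³/(6·4) = 1216/81 kN·m
Superposition: M = Σ M_i = -944/81 kN·m ≈ -11.654321 kN·m

M(4/3) = -944/81 kN·m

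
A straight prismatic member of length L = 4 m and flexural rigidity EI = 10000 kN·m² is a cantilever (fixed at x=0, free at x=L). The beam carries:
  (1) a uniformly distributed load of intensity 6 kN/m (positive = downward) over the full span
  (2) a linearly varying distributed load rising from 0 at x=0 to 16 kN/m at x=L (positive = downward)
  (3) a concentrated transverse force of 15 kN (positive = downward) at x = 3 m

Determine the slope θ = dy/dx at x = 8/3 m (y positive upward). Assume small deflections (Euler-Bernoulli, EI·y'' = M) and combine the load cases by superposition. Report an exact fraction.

θ(8/3) = -7609/303750 rad

Load 1 — uniform load w=6 kN/m over full span:
  θ_1 = -wx(x²-3Lx+3L²)/(6EI) = -6·(8/3)·((8/3)²-3·4·(8/3)+3·4²)/(6·10000) = -104/16875 rad
Load 2 — triangular load w₀=16 kN/m (0→w₀ over full span):
  θ_2 = (w₀Lx²/4-w₀L²x/3-w₀x⁴/(24L))/EI = (16·4·(8/3)²/4-16·4²·(8/3)/3-16·(8/3)⁴/(24·4))/10000 = -1856/151875 rad
Load 3 — point force P=15 kN at a=3 m (b=L-a=1):
  θ_3 = -Px(2a-x)/(2EI)  [x≤a] = -15·(8/3)·(2·3-(8/3))/(2·10000) = -1/150 rad
Superposition: θ = Σ θ_i = -7609/303750 rad ≈ -0.025050 rad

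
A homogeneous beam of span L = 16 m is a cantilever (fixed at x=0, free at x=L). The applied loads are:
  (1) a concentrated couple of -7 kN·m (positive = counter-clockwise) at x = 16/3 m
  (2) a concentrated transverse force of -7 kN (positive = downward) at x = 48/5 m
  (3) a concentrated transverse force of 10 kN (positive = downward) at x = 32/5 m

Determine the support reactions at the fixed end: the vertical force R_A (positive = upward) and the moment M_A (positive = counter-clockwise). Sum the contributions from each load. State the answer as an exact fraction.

Load 1 — applied couple M₀=-7 kN·m at a=16/3 m (b=L-a=32/3):
  R_A = 0 kN
  M_A = -M₀ = -(-7) = 7 kN·m
Load 2 — point force P=-7 kN at a=48/5 m (b=L-a=32/5):
  R_A = P = (-7) = -7 kN
  M_A = Pa = (-7)·(48/5) = -336/5 kN·m
Load 3 — point force P=10 kN at a=32/5 m (b=L-a=48/5):
  R_A = P = 10 kN
  M_A = Pa = 10·(32/5) = 64 kN·m
Superposition: R_A = 3 kN, M_A = 19/5 kN·m

R_A = 3 kN, M_A = 19/5 kN·m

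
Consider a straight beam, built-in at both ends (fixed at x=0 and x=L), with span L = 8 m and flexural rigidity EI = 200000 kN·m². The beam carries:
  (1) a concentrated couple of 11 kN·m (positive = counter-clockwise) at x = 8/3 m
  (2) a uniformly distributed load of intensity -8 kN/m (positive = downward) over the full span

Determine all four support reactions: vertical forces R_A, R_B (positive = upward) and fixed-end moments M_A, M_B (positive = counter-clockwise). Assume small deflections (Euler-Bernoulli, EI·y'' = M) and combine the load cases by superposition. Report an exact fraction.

R_A = -181/6 kN, M_A = -128/3 kN·m, R_B = -203/6 kN, M_B = 139/3 kN·m

Load 1 — applied couple M₀=11 kN·m at a=8/3 m (b=L-a=16/3):
  R_A = 6M₀ab/L³ = 6·11·(8/3)·(16/3)/8³ = 11/6 kN
  M_A = M₀b(2a-b)/L² = 11·(16/3)·(2·(8/3)-(16/3))/8² = 0 kN·m
  R_B = -6M₀ab/L³ = -6·11·(8/3)·(16/3)/8³ = -11/6 kN
  M_B = M₀a(2b-a)/L² = 11·(8/3)·(2·(16/3)-(8/3))/8² = 11/3 kN·m
Load 2 — uniform load w=-8 kN/m over full span:
  R_A = wL/2 = (-8)·8/2 = -32 kN
  M_A = wL²/12 = (-8)·8²/12 = -128/3 kN·m
  R_B = wL/2 = (-8)·8/2 = -32 kN
  M_B = -wL²/12 = -(-8)·8²/12 = 128/3 kN·m
Superposition: R_A = -181/6 kN, M_A = -128/3 kN·m, R_B = -203/6 kN, M_B = 139/3 kN·m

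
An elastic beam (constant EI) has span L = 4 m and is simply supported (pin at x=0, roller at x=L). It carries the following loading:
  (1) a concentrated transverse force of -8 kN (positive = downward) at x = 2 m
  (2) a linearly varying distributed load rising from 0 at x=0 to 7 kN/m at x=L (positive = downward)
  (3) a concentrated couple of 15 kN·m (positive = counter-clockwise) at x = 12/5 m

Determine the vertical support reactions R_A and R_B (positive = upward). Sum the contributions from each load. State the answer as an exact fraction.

R_A = 53/12 kN, R_B = 19/12 kN

Load 1 — point force P=-8 kN at a=2 m (b=L-a=2):
  R_A = Pb/L = (-8)·2/4 = -4 kN
  R_B = Pa/L = (-8)·2/4 = -4 kN
Load 2 — triangular load w₀=7 kN/m (0→w₀ over full span):
  R_A = w₀L/6 = 7·4/6 = 14/3 kN
  R_B = w₀L/3 = 7·4/3 = 28/3 kN
Load 3 — applied couple M₀=15 kN·m at a=12/5 m (b=L-a=8/5):
  R_A = M₀/L = 15/4 kN
  R_B = -M₀/L = -15/4 kN
Superposition: R_A = 53/12 kN, R_B = 19/12 kN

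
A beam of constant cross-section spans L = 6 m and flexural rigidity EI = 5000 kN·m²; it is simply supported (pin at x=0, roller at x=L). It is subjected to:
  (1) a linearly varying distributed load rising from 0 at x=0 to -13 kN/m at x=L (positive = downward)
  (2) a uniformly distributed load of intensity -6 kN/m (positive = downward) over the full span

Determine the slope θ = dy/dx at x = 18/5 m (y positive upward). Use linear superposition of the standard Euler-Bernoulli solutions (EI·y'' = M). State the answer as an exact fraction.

Load 1 — triangular load w₀=-13 kN/m (0→w₀ over full span):
  θ_1 = -w₀(7L⁴-30L²x²+15x⁴)/(360LEI) = -(-13)·(7·6⁴-30·6²·(18/5)²+15·(18/5)⁴)/(360·6·5000) = -1131/390625 rad
Load 2 — uniform load w=-6 kN/m over full span:
  θ_2 = -w(L³-6Lx²+4x³)/(24EI) = -(-6)·(6³-6·6·(18/5)²+4·(18/5)³)/(24·5000) = -999/312500 rad
Superposition: θ = Σ θ_i = -9519/1562500 rad ≈ -0.006092 rad

θ(18/5) = -9519/1562500 rad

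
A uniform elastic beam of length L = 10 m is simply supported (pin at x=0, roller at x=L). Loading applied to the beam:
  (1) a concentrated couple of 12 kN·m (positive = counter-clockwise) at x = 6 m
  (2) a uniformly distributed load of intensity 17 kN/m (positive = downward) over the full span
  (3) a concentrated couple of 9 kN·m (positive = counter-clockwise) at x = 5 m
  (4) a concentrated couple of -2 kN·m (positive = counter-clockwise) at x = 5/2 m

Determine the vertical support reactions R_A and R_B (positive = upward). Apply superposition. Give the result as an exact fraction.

Load 1 — applied couple M₀=12 kN·m at a=6 m (b=L-a=4):
  R_A = M₀/L = 12/10 = 6/5 kN
  R_B = -M₀/L = -12/10 = -6/5 kN
Load 2 — uniform load w=17 kN/m over full span:
  R_A = wL/2 = 17·10/2 = 85 kN
  R_B = wL/2 = 17·10/2 = 85 kN
Load 3 — applied couple M₀=9 kN·m at a=5 m (b=L-a=5):
  R_A = M₀/L = 9/10 kN
  R_B = -M₀/L = -9/10 kN
Load 4 — applied couple M₀=-2 kN·m at a=5/2 m (b=L-a=15/2):
  R_A = M₀/L = (-2)/10 = -1/5 kN
  R_B = -M₀/L = -(-2)/10 = 1/5 kN
Superposition: R_A = 869/10 kN, R_B = 831/10 kN

R_A = 869/10 kN, R_B = 831/10 kN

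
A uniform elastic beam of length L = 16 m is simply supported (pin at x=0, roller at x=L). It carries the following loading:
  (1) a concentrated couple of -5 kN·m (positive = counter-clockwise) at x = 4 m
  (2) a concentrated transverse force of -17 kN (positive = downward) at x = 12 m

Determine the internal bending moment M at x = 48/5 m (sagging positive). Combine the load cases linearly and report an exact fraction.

M(48/5) = -194/5 kN·m

Load 1 — applied couple M₀=-5 kN·m at a=4 m (b=L-a=12):
  M_1 = M₀x/L - M₀  [x>a] = (-5)·(48/5)/16 - (-5) = 2 kN·m
Load 2 — point force P=-17 kN at a=12 m (b=L-a=4):
  M_2 = Pbx/L  [x≤a] = (-17)·4·(48/5)/16 = -204/5 kN·m
Superposition: M = Σ M_i = -194/5 kN·m ≈ -38.800000 kN·m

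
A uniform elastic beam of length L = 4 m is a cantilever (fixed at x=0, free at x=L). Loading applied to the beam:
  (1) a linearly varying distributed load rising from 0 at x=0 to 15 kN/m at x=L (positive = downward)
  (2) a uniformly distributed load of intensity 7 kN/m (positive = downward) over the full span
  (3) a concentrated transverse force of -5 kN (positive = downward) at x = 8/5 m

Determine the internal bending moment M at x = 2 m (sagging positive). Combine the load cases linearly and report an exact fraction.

M(2) = -39 kN·m

Load 1 — triangular load w₀=15 kN/m (0→w₀ over full span):
  M_1 = w₀Lx/2 - w₀L²/3 - w₀x³/(6L) = 15·4·2/2 - 15·4²/3 - 15·2³/(6·4) = -25 kN·m
Load 2 — uniform load w=7 kN/m over full span:
  M_2 = -w(L-x)²/2 = -7·(4-2)²/2 = -14 kN·m
Load 3 — point force P=-5 kN at a=8/5 m (b=L-a=12/5):
  M_3 = 0  [x>a] = 0 kN·m
Superposition: M = Σ M_i = -39 kN·m ≈ -39.000000 kN·m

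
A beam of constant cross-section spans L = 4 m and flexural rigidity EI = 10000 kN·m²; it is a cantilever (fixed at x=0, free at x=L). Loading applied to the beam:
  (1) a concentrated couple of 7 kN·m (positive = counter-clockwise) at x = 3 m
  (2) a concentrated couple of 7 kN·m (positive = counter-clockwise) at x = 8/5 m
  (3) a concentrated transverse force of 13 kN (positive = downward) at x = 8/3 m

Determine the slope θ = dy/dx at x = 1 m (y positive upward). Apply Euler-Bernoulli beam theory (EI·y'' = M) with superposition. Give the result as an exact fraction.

θ(1) = -17/12000 rad

Load 1 — applied couple M₀=7 kN·m at a=3 m (b=L-a=1):
  θ_1 = M₀x/EI  [x≤a] = 7·1/10000 = 7/10000 rad
Load 2 — applied couple M₀=7 kN·m at a=8/5 m (b=L-a=12/5):
  θ_2 = M₀x/EI  [x≤a] = 7·1/10000 = 7/10000 rad
Load 3 — point force P=13 kN at a=8/3 m (b=L-a=4/3):
  θ_3 = -Px(2a-x)/(2EI)  [x≤a] = -13·1·(2·(8/3)-1)/(2·10000) = -169/60000 rad
Superposition: θ = Σ θ_i = -17/12000 rad ≈ -0.001417 rad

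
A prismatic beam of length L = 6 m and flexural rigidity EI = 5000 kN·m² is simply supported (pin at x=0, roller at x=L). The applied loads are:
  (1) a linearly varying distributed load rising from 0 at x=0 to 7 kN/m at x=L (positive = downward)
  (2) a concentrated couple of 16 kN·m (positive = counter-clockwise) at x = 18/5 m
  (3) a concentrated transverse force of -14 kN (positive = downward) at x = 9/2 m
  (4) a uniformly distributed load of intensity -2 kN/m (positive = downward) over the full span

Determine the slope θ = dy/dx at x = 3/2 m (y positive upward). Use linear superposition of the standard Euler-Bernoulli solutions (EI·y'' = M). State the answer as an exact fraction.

θ(3/2) = 6617/32000000 rad

Load 1 — triangular load w₀=7 kN/m (0→w₀ over full span):
  θ_1 = -w₀(7L⁴-30L²x²+15x⁴)/(360LEI) = -7·(7·6⁴-30·6²·(3/2)²+15·(3/2)⁴)/(360·6·5000) = -27867/6400000 rad
Load 2 — applied couple M₀=16 kN·m at a=18/5 m (b=L-a=12/5):
  θ_2 = (M₀x²/(2L)+C₁)/EI  [x≤a] with C₁=M₀(3b²-L²)/(6L)=-208/25 = (16·(3/2)²/(2·6)+(-208/25))/5000 = -133/125000 rad
Load 3 — point force P=-14 kN at a=9/2 m (b=L-a=3/2):
  θ_3 = -Pb(L²-b²-3x²)/(6LEI)  [x≤a] = -(-14)·(3/2)·(6²-(3/2)²-3·(3/2)²)/(6·6·5000) = 63/20000 rad
Load 4 — uniform load w=-2 kN/m over full span:
  θ_4 = -w(L³-6Lx²+4x³)/(24EI) = -(-2)·(6³-6·6·(3/2)²+4·(3/2)³)/(24·5000) = 99/40000 rad
Superposition: θ = Σ θ_i = 6617/32000000 rad ≈ 0.000207 rad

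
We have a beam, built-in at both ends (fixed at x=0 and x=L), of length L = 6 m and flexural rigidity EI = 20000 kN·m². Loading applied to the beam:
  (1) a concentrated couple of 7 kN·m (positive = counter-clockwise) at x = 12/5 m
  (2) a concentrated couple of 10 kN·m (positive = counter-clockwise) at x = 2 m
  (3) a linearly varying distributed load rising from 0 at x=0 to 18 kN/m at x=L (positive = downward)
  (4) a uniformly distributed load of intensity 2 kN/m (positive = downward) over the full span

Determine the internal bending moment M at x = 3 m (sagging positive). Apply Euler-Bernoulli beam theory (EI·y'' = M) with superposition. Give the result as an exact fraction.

M(3) = 311/30 kN·m

Load 1 — applied couple M₀=7 kN·m at a=12/5 m (b=L-a=18/5):
  M_1 = R_Ax - M_A - M₀  [x>a] with R_A=42/25, M_A=21/25 = (42/25)·3 - (21/25) - 7 = -14/5 kN·m
Load 2 — applied couple M₀=10 kN·m at a=2 m (b=L-a=4):
  M_2 = R_Ax - M_A - M₀  [x>a] with R_A=20/9, M_A=0 = (20/9)·3 - 0 - 10 = -10/3 kN·m
Load 3 — triangular load w₀=18 kN/m (0→w₀ over full span):
  M_3 = 3w₀Lx/20 - w₀L²/30 - w₀x³/(6L) = 3·18·6·3/20 - 18·6²/30 - 18·3³/(6·6) = 27/2 kN·m
Load 4 — uniform load w=2 kN/m over full span:
  M_4 = wLx/2 - wL²/12 - wx²/2 = 2·6·3/2 - 2·6²/12 - 2·3²/2 = 3 kN·m
Superposition: M = Σ M_i = 311/30 kN·m ≈ 10.366667 kN·m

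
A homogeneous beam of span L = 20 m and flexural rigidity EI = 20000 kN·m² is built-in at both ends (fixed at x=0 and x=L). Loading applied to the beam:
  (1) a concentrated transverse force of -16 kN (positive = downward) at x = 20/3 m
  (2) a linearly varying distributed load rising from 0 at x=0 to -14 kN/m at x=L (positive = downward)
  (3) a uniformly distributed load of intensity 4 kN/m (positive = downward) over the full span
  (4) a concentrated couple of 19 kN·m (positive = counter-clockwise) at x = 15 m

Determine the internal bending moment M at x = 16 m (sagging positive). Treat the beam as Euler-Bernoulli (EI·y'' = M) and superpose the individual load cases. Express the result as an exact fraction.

Load 1 — point force P=-16 kN at a=20/3 m (b=L-a=40/3):
  M_1 = Pa²(a+3b)(L-x)/L³ - Pa²b/L²  [x>a] = (-16)·(20/3)²·((20/3)+3·(40/3))·(20-16)/20³ - (-16)·(20/3)²·(40/3)/20² = 64/9 kN·m
Load 2 — triangular load w₀=-14 kN/m (0→w₀ over full span):
  M_2 = 3w₀Lx/20 - w₀L²/30 - w₀x³/(6L) = 3·(-14)·20·16/20 - (-14)·20²/30 - (-14)·16³/(6·20) = -112/15 kN·m
Load 3 — uniform load w=4 kN/m over full span:
  M_3 = wLx/2 - wL²/12 - wx²/2 = 4·20·16/2 - 4·20²/12 - 4·16²/2 = -16/3 kN·m
Load 4 — applied couple M₀=19 kN·m at a=15 m (b=L-a=5):
  M_4 = R_Ax - M_A - M₀  [x>a] with R_A=171/160, M_A=95/16 = (171/160)·16 - (95/16) - 19 = -627/80 kN·m
Superposition: M = Σ M_i = -9739/720 kN·m ≈ -13.526389 kN·m

M(16) = -9739/720 kN·m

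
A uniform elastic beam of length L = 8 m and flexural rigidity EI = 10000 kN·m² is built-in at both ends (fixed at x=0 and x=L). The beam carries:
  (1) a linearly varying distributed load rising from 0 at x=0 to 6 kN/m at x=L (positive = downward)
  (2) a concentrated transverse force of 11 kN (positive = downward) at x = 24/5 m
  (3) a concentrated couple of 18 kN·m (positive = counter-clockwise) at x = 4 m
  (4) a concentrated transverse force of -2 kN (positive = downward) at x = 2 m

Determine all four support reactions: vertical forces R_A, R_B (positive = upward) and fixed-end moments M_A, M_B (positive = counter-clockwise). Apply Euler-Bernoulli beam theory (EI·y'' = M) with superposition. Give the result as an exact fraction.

R_A = 25519/2000 kN, M_A = 11749/500 kN·m, R_B = 40481/2000 kN, M_B = -13311/500 kN·m

Load 1 — triangular load w₀=6 kN/m (0→w₀ over full span):
  R_A = 3w₀L/20 = 3·6·8/20 = 36/5 kN
  M_A = w₀L²/30 = 6·8²/30 = 64/5 kN·m
  R_B = 7w₀L/20 = 7·6·8/20 = 84/5 kN
  M_B = -w₀L²/20 = -6·8²/20 = -96/5 kN·m
Load 2 — point force P=11 kN at a=24/5 m (b=L-a=16/5):
  R_A = Pb²(3a+b)/L³ = 11·(16/5)²·(3·(24/5)+(16/5))/8³ = 484/125 kN
  M_A = Pab²/L² = 11·(24/5)·(16/5)²/8² = 1056/125 kN·m
  R_B = Pa²(a+3b)/L³ = 11·(24/5)²·((24/5)+3·(16/5))/8³ = 891/125 kN
  M_B = -Pa²b/L² = -11·(24/5)²·(16/5)/8² = -1584/125 kN·m
Load 3 — applied couple M₀=18 kN·m at a=4 m (b=L-a=4):
  R_A = 6M₀ab/L³ = 6·18·4·4/8³ = 27/8 kN
  M_A = M₀b(2a-b)/L² = 18·4·(2·4-4)/8² = 9/2 kN·m
  R_B = -6M₀ab/L³ = -6·18·4·4/8³ = -27/8 kN
  M_B = M₀a(2b-a)/L² = 18·4·(2·4-4)/8² = 9/2 kN·m
Load 4 — point force P=-2 kN at a=2 m (b=L-a=6):
  R_A = Pb²(3a+b)/L³ = (-2)·6²·(3·2+6)/8³ = -27/16 kN
  M_A = Pab²/L² = (-2)·2·6²/8² = -9/4 kN·m
  R_B = Pa²(a+3b)/L³ = (-2)·2²·(2+3·6)/8³ = -5/16 kN
  M_B = -Pa²b/L² = -(-2)·2²·6/8² = 3/4 kN·m
Superposition: R_A = 25519/2000 kN, M_A = 11749/500 kN·m, R_B = 40481/2000 kN, M_B = -13311/500 kN·m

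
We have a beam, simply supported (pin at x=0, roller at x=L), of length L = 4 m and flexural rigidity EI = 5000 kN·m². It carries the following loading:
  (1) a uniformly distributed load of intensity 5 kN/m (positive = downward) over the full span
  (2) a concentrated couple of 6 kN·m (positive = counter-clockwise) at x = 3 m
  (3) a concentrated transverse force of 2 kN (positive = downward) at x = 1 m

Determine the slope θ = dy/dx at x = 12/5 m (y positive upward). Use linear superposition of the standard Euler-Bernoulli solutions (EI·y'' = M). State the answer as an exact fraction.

θ(12/5) = 211/187500 rad

Load 1 — uniform load w=5 kN/m over full span:
  θ_1 = -w(L³-6Lx²+4x³)/(24EI) = -5·(4³-6·4·(12/5)²+4·(12/5)³)/(24·5000) = 37/46875 rad
Load 2 — applied couple M₀=6 kN·m at a=3 m (b=L-a=1):
  θ_2 = (M₀x²/(2L)+C₁)/EI  [x≤a] with C₁=M₀(3b²-L²)/(6L)=-13/4 = (6·(12/5)²/(2·4)+(-13/4))/5000 = 107/500000 rad
Load 3 — point force P=2 kN at a=1 m (b=L-a=3):
  θ_3 = -Pa(2L²-6Lx+3x²+a²)/(6LEI)  [x>a] = -2·1·(2·4²-6·4·(12/5)+3·(12/5)²+1²)/(6·4·5000) = 61/500000 rad
Superposition: θ = Σ θ_i = 211/187500 rad ≈ 0.001125 rad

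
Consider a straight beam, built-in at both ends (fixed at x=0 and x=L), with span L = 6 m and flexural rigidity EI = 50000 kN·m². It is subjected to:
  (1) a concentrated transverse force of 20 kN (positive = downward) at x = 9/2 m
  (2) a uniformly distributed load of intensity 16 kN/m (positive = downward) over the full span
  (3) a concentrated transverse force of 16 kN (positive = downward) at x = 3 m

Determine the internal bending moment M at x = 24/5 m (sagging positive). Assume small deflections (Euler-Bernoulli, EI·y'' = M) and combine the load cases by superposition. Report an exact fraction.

Load 1 — point force P=20 kN at a=9/2 m (b=L-a=3/2):
  M_1 = Pa²(a+3b)(L-x)/L³ - Pa²b/L²  [x>a] = 20·(9/2)²·((9/2)+3·(3/2))·(6-(24/5))/6³ - 20·(9/2)²·(3/2)/6² = 27/8 kN·m
Load 2 — uniform load w=16 kN/m over full span:
  M_2 = wLx/2 - wL²/12 - wx²/2 = 16·6·(24/5)/2 - 16·6²/12 - 16·(24/5)²/2 = -48/25 kN·m
Load 3 — point force P=16 kN at a=3 m (b=L-a=3):
  M_3 = Pa²(a+3b)(L-x)/L³ - Pa²b/L²  [x>a] = 16·3²·(3+3·3)·(6-(24/5))/6³ - 16·3²·3/6² = -12/5 kN·m
Superposition: M = Σ M_i = -189/200 kN·m ≈ -0.945000 kN·m

M(24/5) = -189/200 kN·m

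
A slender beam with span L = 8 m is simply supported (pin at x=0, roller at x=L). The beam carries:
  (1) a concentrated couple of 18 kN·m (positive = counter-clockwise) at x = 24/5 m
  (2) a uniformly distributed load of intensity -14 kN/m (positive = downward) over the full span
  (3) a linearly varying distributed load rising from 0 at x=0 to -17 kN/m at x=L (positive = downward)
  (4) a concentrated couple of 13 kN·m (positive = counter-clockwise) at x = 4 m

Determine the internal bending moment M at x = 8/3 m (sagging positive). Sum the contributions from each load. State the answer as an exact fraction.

Load 1 — applied couple M₀=18 kN·m at a=24/5 m (b=L-a=16/5):
  M_1 = M₀x/L  [x≤a] = 18·(8/3)/8 = 6 kN·m
Load 2 — uniform load w=-14 kN/m over full span:
  M_2 = wx(L-x)/2 = (-14)·(8/3)·(8-(8/3))/2 = -896/9 kN·m
Load 3 — triangular load w₀=-17 kN/m (0→w₀ over full span):
  M_3 = w₀Lx/6 - w₀x³/(6L) = (-17)·8·(8/3)/6 - (-17)·(8/3)³/(6·8) = -4352/81 kN·m
Load 4 — applied couple M₀=13 kN·m at a=4 m (b=L-a=4):
  M_4 = M₀x/L  [x≤a] = 13·(8/3)/8 = 13/3 kN·m
Superposition: M = Σ M_i = -11579/81 kN·m ≈ -142.950617 kN·m

M(8/3) = -11579/81 kN·m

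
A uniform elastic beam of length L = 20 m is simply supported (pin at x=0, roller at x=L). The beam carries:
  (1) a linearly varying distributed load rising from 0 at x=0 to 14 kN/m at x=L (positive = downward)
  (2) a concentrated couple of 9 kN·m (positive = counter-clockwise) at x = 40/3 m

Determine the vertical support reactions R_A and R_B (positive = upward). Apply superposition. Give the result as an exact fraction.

Load 1 — triangular load w₀=14 kN/m (0→w₀ over full span):
  R_A = w₀L/6 = 14·20/6 = 140/3 kN
  R_B = w₀L/3 = 14·20/3 = 280/3 kN
Load 2 — applied couple M₀=9 kN·m at a=40/3 m (b=L-a=20/3):
  R_A = M₀/L = 9/20 kN
  R_B = -M₀/L = -9/20 kN
Superposition: R_A = 2827/60 kN, R_B = 5573/60 kN

R_A = 2827/60 kN, R_B = 5573/60 kN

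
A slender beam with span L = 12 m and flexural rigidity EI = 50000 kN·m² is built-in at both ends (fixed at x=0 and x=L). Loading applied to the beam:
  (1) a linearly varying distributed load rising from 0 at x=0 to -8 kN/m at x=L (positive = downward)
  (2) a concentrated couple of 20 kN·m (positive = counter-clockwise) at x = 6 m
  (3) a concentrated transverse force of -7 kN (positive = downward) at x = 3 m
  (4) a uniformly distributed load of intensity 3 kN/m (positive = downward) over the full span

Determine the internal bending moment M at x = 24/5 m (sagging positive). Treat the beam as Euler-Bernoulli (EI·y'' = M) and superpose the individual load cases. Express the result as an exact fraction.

Load 1 — triangular load w₀=-8 kN/m (0→w₀ over full span):
  M_1 = 3w₀Lx/20 - w₀L²/30 - w₀x³/(6L) = 3·(-8)·12·(24/5)/20 - (-8)·12²/30 - (-8)·(24/5)³/(6·12) = -2304/125 kN·m
Load 2 — applied couple M₀=20 kN·m at a=6 m (b=L-a=6):
  M_2 = R_Ax - M_A  [x≤a] with R_A=5/2, M_A=5 = (5/2)·(24/5) - 5 = 7 kN·m
Load 3 — point force P=-7 kN at a=3 m (b=L-a=9):
  M_3 = Pa²(a+3b)(L-x)/L³ - Pa²b/L²  [x>a] = (-7)·3²·(3+3·9)·(12-(24/5))/12³ - (-7)·3²·9/12² = -63/16 kN·m
Load 4 — uniform load w=3 kN/m over full span:
  M_4 = wLx/2 - wL²/12 - wx²/2 = 3·12·(24/5)/2 - 3·12²/12 - 3·(24/5)²/2 = 396/25 kN·m
Superposition: M = Σ M_i = 941/2000 kN·m ≈ 0.470500 kN·m

M(24/5) = 941/2000 kN·m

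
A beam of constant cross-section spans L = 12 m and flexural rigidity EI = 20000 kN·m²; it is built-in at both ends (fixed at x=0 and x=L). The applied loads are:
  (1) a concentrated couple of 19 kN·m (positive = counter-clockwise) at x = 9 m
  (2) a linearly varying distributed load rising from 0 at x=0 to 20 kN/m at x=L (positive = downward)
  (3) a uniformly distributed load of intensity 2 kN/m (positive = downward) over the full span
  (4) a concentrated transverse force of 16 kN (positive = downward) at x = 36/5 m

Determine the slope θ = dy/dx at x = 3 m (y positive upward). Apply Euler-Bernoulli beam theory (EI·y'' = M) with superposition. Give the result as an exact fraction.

θ(3) = -1586991/160000000 rad

Load 1 — applied couple M₀=19 kN·m at a=9 m (b=L-a=3):
  θ_1 = (R_Ax²/2 - M_Ax)/EI  [x≤a] with R_A=57/32, M_A=95/16 = ((57/32)·3²/2 - (95/16)·3)/20000 = -627/1280000 rad
Load 2 — triangular load w₀=20 kN/m (0→w₀ over full span):
  θ_2 = -w₀(2x(L-x)(L-2x)(x+2L)+x²(L-x)²)/(120LEI) = -20·(2·3·(12-3)·(12-2·3)·(3+2·12)+3²·(12-3)²)/(120·12·20000) = -1053/160000 rad
Load 3 — uniform load w=2 kN/m over full span:
  θ_3 = -wx(L-x)(L-2x)/(12EI) = -2·3·(12-3)·(12-2·3)/(12·20000) = -27/20000 rad
Load 4 — point force P=16 kN at a=36/5 m (b=L-a=24/5):
  θ_4 = -Pb²x(2aL-(3a+b)x)/(2L³EI)  [x≤a] = -16·(24/5)²·3·(2·(36/5)·12-(3·(36/5)+(24/5))·3)/(2·12³·20000) = -117/78125 rad
Superposition: θ = Σ θ_i = -1586991/160000000 rad ≈ -0.009919 rad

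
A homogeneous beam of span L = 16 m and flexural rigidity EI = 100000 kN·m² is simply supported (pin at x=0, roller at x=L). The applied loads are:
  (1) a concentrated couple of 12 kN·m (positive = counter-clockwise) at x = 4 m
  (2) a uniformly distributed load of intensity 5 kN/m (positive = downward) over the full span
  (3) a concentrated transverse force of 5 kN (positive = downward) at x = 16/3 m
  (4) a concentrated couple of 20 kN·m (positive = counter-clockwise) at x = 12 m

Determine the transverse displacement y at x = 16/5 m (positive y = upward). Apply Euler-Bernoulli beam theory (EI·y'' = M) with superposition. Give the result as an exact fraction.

y(16/5) = -894176/31640625 m

Load 1 — applied couple M₀=12 kN·m at a=4 m (b=L-a=12):
  y_1 = (M₀x³/(6L)+C₁x)/EI  [x≤a] with C₁=M₀(3b²-L²)/(6L)=22 = (12·(16/5)³/(6·16)+22·(16/5))/100000 = 291/390625 m
Load 2 — uniform load w=5 kN/m over full span:
  y_2 = -wx(L³-2Lx²+x³)/(24EI) = -5·(16/5)·(16³-2·16·(16/5)²+(16/5)³)/(24·100000) = -29696/1171875 m
Load 3 — point force P=5 kN at a=16/3 m (b=L-a=32/3):
  y_3 = -Pbx(L²-b²-x²)/(6LEI)  [x≤a] = -5·(32/3)·(16/5)·(16²-(32/3)²-(16/5)²)/(6·16·100000) = -14848/6328125 m
Load 4 — applied couple M₀=20 kN·m at a=12 m (b=L-a=4):
  y_4 = (M₀x³/(6L)+C₁x)/EI  [x≤a] with C₁=M₀(3b²-L²)/(6L)=-130/3 = (20·(16/5)³/(6·16)+(-130/3)·(16/5))/100000 = -103/78125 m
Superposition: y = Σ y_i = -894176/31640625 m ≈ -0.028260 m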